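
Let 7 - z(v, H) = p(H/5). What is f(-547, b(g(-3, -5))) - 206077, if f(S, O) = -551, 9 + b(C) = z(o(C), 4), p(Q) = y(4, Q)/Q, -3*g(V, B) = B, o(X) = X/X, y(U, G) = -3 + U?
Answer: -206628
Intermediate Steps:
o(X) = 1
g(V, B) = -B/3
p(Q) = 1/Q (p(Q) = (-3 + 4)/Q = 1/Q)
z(v, H) = 7 - 5/H (z(v, H) = 7 - 1/(H/5) = 7 - 5/H)
b(C) = -13/4 (b(C) = -9 + (7 - 5/4) = -9 + 23/4 = -13/4)
f(-547, b(g(-3, -5))) - 206077 = -551 - 206077 = -206628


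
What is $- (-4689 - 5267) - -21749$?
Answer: $31705$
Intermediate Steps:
$- (-4689 - 5267) - -21749 = - (-4689 - 5267) + 21749 = \left(-1\right) \left(-9956\right) + 21749 = 9956 + 21749 = 31705$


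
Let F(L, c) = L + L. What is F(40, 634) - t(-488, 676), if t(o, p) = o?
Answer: 568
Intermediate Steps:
F(L, c) = 2*L
F(40, 634) - t(-488, 676) = 2*40 - 1*(-488) = 80 + 488 = 568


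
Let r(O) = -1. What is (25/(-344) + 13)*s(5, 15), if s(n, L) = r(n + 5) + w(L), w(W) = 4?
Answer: 13341/344 ≈ 38.782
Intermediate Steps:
s(n, L) = 3 (s(n, L) = -1 + 4 = 3)
(25/(-344) + 13)*s(5, 15) = (25/(-344) + 13)*3 = (25*(-1/344) + 13)*3 = (-25/344 + 13)*3 = (4447/344)*3 = 13341/344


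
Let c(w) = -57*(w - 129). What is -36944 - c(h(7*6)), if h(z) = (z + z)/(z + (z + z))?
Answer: -44259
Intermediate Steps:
h(z) = ⅔ (h(z) = (2*z)/(z + 2*z) = (2*z)/((3*z)) = (2*z)*(1/(3*z)) = ⅔)
c(w) = 7353 - 57*w (c(w) = -57*(-129 + w) = 7353 - 57*w)
-36944 - c(h(7*6)) = -36944 - (7353 - 57*⅔) = -36944 - (7353 - 38) = -36944 - 1*7315 = -36944 - 7315 = -44259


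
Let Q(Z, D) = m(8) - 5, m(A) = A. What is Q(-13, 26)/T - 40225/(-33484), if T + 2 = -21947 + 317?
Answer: 217511687/181081472 ≈ 1.2012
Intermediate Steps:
T = -21632 (T = -2 + (-21947 + 317) = -2 - 21630 = -21632)
Q(Z, D) = 3 (Q(Z, D) = 8 - 5 = 3)
Q(-13, 26)/T - 40225/(-33484) = 3/(-21632) - 40225/(-33484) = 3*(-1/21632) - 40225*(-1/33484) = -3/21632 + 40225/33484 = 217511687/181081472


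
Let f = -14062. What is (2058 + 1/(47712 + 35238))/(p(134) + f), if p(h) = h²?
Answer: 15519191/29364300 ≈ 0.52851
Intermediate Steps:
(2058 + 1/(47712 + 35238))/(p(134) + f) = (2058 + 1/(47712 + 35238))/(134² - 14062) = (2058 + 1/82950)/(17956 - 14062) = (2058 + 1/82950)/3894 = (170711101/82950)*(1/3894) = 15519191/29364300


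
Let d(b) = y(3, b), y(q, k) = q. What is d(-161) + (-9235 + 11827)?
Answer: 2595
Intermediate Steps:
d(b) = 3
d(-161) + (-9235 + 11827) = 3 + (-9235 + 11827) = 3 + 2592 = 2595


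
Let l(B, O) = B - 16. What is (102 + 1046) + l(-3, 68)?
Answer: 1129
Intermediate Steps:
l(B, O) = -16 + B
(102 + 1046) + l(-3, 68) = (102 + 1046) + (-16 - 3) = 1148 - 19 = 1129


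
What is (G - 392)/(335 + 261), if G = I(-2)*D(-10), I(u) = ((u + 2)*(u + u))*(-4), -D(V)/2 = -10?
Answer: -98/149 ≈ -0.65772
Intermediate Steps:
D(V) = 20 (D(V) = -2*(-10) = 20)
I(u) = -8*u*(2 + u) (I(u) = ((2 + u)*(2*u))*(-4) = (2*u*(2 + u))*(-4) = -8*u*(2 + u))
G = 0 (G = -8*(-2)*(2 - 2)*20 = -8*(-2)*0*20 = 0*20 = 0)
(G - 392)/(335 + 261) = (0 - 392)/(335 + 261) = -392/596 = -392*1/596 = -98/149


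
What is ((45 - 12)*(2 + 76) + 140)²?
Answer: 7365796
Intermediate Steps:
((45 - 12)*(2 + 76) + 140)² = (33*78 + 140)² = (2574 + 140)² = 2714² = 7365796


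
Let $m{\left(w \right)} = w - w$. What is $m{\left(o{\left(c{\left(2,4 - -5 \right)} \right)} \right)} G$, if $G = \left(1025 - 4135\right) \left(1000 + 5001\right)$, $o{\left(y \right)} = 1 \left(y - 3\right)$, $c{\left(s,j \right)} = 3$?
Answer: $0$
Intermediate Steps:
$o{\left(y \right)} = -3 + y$ ($o{\left(y \right)} = 1 \left(-3 + y\right) = -3 + y$)
$G = -18663110$ ($G = \left(-3110\right) 6001 = -18663110$)
$m{\left(w \right)} = 0$
$m{\left(o{\left(c{\left(2,4 - -5 \right)} \right)} \right)} G = 0 \left(-18663110\right) = 0$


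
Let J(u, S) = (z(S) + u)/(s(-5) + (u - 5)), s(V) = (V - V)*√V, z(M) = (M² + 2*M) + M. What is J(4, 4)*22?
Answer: -704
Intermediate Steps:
z(M) = M² + 3*M
s(V) = 0 (s(V) = 0*√V = 0)
J(u, S) = (u + S*(3 + S))/(-5 + u) (J(u, S) = (S*(3 + S) + u)/(0 + (u - 5)) = (u + S*(3 + S))/(0 + (-5 + u)) = (u + S*(3 + S))/(-5 + u))
J(4, 4)*22 = ((4 + 4*(3 + 4))/(-5 + 4))*22 = ((4 + 4*7)/(-1))*22 = -(4 + 28)*22 = -1*32*22 = -32*22 = -704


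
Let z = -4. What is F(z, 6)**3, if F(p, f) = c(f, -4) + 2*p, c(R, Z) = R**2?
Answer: 21952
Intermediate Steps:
F(p, f) = f**2 + 2*p
F(z, 6)**3 = (6**2 + 2*(-4))**3 = (36 - 8)**3 = 28**3 = 21952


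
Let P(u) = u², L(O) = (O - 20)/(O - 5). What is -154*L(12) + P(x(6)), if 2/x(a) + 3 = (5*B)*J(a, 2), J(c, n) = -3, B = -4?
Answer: 571828/3249 ≈ 176.00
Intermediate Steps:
x(a) = 2/57 (x(a) = 2/(-3 + (5*(-4))*(-3)) = 2/(-3 - 20*(-3)) = 2/(-3 + 60) = 2/57)
L(O) = (-20 + O)/(-5 + O)
-154*L(12) + P(x(6)) = -154*(-20 + 12)/(-5 + 12) + (2/57)² = -154*(-8)/7 + 4/3249 = -22*(-8) + 4/3249 = -154*(-8/7) + 4/3249 = 176 + 4/3249 = 571828/3249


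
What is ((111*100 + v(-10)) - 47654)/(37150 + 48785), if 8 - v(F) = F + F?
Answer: -36526/85935 ≈ -0.42504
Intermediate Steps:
v(F) = 8 - 2*F (v(F) = 8 - (F + F) = 8 - 2*F)
((111*100 + v(-10)) - 47654)/(37150 + 48785) = ((111*100 + (8 - 2*(-10))) - 47654)/(37150 + 48785) = ((11100 + (8 + 20)) - 47654)/85935 = ((11100 + 28) - 47654)*(1/85935) = (11128 - 47654)*(1/85935) = -36526*1/85935 = -36526/85935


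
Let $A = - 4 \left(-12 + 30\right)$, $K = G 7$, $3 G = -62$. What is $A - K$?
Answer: $\frac{218}{3} \approx 72.667$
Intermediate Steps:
$G = - \frac{62}{3}$ ($G = \frac{1}{3} \left(-62\right) = - \frac{62}{3} \approx -20.667$)
$K = - \frac{434}{3}$ ($K = \left(- \frac{62}{3}\right) 7 = - \frac{434}{3} \approx -144.67$)
$A = -72$ ($A = \left(-4\right) 18 = -72$)
$A - K = -72 - - \frac{434}{3} = -72 + \frac{434}{3} = \frac{218}{3}$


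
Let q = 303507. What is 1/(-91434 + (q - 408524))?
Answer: -1/196451 ≈ -5.0903e-6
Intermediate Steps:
1/(-91434 + (q - 408524)) = 1/(-91434 + (303507 - 408524)) = 1/(-91434 - 105017) = 1/(-196451) = -1/196451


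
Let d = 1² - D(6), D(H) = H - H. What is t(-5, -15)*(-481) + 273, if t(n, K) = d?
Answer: -208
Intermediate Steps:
D(H) = 0
d = 1 (d = 1² - 1*0 = 1 + 0 = 1)
t(n, K) = 1
t(-5, -15)*(-481) + 273 = 1*(-481) + 273 = -481 + 273 = -208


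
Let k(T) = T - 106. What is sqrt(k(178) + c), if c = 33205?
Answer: sqrt(33277) ≈ 182.42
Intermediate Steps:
k(T) = -106 + T
sqrt(k(178) + c) = sqrt((-106 + 178) + 33205) = sqrt(72 + 33205) = sqrt(33277)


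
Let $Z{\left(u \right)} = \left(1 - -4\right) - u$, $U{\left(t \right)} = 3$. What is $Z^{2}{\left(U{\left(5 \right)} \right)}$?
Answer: $4$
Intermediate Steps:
$Z{\left(u \right)} = 5 - u$ ($Z{\left(u \right)} = \left(1 + 4\right) - u = 5 - u$)
$Z^{2}{\left(U{\left(5 \right)} \right)} = \left(5 - 3\right)^{2} = 2^{2} = 4$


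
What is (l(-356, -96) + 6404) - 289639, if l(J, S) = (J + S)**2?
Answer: -78931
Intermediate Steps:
(l(-356, -96) + 6404) - 289639 = ((-356 - 96)**2 + 6404) - 289639 = ((-452)**2 + 6404) - 289639 = (204304 + 6404) - 289639 = 210708 - 289639 = -78931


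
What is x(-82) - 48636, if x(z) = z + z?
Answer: -48800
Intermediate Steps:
x(z) = 2*z
x(-82) - 48636 = 2*(-82) - 48636 = -164 - 48636 = -48800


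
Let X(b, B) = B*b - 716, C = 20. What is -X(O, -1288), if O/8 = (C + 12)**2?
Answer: 10552012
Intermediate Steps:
O = 8192 (O = 8*(20 + 12)**2 = 8*32**2 = 8*1024 = 8192)
X(b, B) = -716 + B*b
-X(O, -1288) = -(-716 - 1288*8192) = -(-716 - 10551296) = -1*(-10552012) = 10552012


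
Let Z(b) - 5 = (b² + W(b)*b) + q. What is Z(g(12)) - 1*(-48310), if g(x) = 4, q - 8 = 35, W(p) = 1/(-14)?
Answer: 338616/7 ≈ 48374.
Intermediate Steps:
W(p) = -1/14
q = 43 (q = 8 + 35 = 43)
Z(b) = 48 + b² - b/14 (Z(b) = 5 + ((b² - b/14) + 43) = 5 + (43 + b² - b/14) = 48 + b² - b/14)
Z(g(12)) - 1*(-48310) = (48 + 4² - 1/14*4) - 1*(-48310) = (48 + 16 - 2/7) + 48310 = 446/7 + 48310 = 338616/7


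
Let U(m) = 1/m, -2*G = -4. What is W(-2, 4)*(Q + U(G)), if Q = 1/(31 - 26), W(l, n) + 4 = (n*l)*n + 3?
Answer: -231/10 ≈ -23.100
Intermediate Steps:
G = 2 (G = -½*(-4) = 2)
U(m) = 1/m
W(l, n) = -1 + l*n² (W(l, n) = -4 + ((n*l)*n + 3) = -4 + ((l*n)*n + 3) = -4 + (l*n² + 3) = -4 + (3 + l*n²) = -1 + l*n²)
Q = ⅕ (Q = 1/5 = ⅕ ≈ 0.20000)
W(-2, 4)*(Q + U(G)) = (-1 - 2*4²)*(⅕ + 1/2) = (-1 - 2*16)*(⅕ + ½) = (-1 - 32)*(7/10) = -33*7/10 = -231/10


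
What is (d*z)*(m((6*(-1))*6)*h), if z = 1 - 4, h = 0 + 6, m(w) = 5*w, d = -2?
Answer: -6480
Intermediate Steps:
h = 6
z = -3
(d*z)*(m((6*(-1))*6)*h) = (-2*(-3))*((5*((6*(-1))*6))*6) = 6*((5*(-6*6))*6) = 6*((5*(-36))*6) = 6*(-180*6) = 6*(-1080) = -6480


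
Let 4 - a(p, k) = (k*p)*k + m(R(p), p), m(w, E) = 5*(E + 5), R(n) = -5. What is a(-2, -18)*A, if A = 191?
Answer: 121667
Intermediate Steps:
m(w, E) = 25 + 5*E (m(w, E) = 5*(5 + E) = 25 + 5*E)
a(p, k) = -21 - 5*p - p*k² (a(p, k) = 4 - ((k*p)*k + (25 + 5*p)) = 4 - (p*k² + (25 + 5*p)) = 4 - (25 + 5*p + p*k²) = 4 + (-25 - 5*p - p*k²) = -21 - 5*p - p*k²)
a(-2, -18)*A = (-21 - 5*(-2) - 1*(-2)*(-18)²)*191 = (-21 + 10 - 1*(-2)*324)*191 = (-21 + 10 + 648)*191 = 637*191 = 121667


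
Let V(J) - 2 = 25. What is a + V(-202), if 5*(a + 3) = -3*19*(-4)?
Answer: 348/5 ≈ 69.600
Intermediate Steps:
a = 213/5 (a = -3 + (-3*19*(-4))/5 = -3 + (-57*(-4))/5 = -3 + (⅕)*228 = -3 + 228/5 = 213/5 ≈ 42.600)
V(J) = 27 (V(J) = 2 + 25 = 27)
a + V(-202) = 213/5 + 27 = 348/5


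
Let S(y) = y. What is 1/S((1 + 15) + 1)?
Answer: 1/17 ≈ 0.058824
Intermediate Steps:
1/S((1 + 15) + 1) = 1/((1 + 15) + 1) = 1/(16 + 1) = 1/17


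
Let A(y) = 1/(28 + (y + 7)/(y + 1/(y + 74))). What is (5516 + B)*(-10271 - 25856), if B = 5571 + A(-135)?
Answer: -23873863466089/59604 ≈ -4.0054e+8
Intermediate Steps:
A(y) = 1/(28 + (7 + y)/(y + 1/(74 + y)))
B = 332055943/59604 (B = 5571 + (1 + (-135)² + 74*(-135))/(546 + 29*(-135)² + 2153*(-135)) = 5571 + (1 + 18225 - 9990)/(546 + 29*18225 - 290655) = 5571 + 8236/(546 + 528525 - 290655) = 5571 + 8236/238416 = 5571 + (1/238416)*8236 = 5571 + 2059/59604 = 332055943/59604 ≈ 5571.0)
(5516 + B)*(-10271 - 25856) = (5516 + 332055943/59604)*(-10271 - 25856) = (660831607/59604)*(-36127) = -23873863466089/59604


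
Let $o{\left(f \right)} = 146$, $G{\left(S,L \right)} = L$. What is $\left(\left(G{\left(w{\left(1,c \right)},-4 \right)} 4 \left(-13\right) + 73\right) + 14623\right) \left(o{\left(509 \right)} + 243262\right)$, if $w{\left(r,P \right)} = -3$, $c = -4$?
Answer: $3627752832$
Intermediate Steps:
$\left(\left(G{\left(w{\left(1,c \right)},-4 \right)} 4 \left(-13\right) + 73\right) + 14623\right) \left(o{\left(509 \right)} + 243262\right) = \left(\left(\left(-4\right) 4 \left(-13\right) + 73\right) + 14623\right) \left(146 + 243262\right) = \left(\left(\left(-16\right) \left(-13\right) + 73\right) + 14623\right) 243408 = \left(\left(208 + 73\right) + 14623\right) 243408 = \left(281 + 14623\right) 243408 = 14904 \cdot 243408 = 3627752832$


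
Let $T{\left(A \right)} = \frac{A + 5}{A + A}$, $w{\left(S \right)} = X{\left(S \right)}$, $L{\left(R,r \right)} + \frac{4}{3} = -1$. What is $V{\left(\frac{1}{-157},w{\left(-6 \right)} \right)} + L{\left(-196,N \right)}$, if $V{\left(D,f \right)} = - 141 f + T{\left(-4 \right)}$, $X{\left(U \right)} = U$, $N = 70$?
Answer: $\frac{20245}{24} \approx 843.54$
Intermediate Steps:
$L{\left(R,r \right)} = - \frac{7}{3}$ ($L{\left(R,r \right)} = - \frac{4}{3} - 1 = - \frac{7}{3}$)
$w{\left(S \right)} = S$
$T{\left(A \right)} = \frac{5 + A}{2 A}$
$V{\left(D,f \right)} = - \frac{1}{8} - 141 f$ ($V{\left(D,f \right)} = - 141 f + \frac{5 - 4}{2 \left(-4\right)} = - 141 f + \frac{1}{2} \left(- \frac{1}{4}\right) 1 = - 141 f - \frac{1}{8} = - \frac{1}{8} - 141 f$)
$V{\left(\frac{1}{-157},w{\left(-6 \right)} \right)} + L{\left(-196,N \right)} = \left(- \frac{1}{8} - -846\right) - \frac{7}{3} = \left(- \frac{1}{8} + 846\right) - \frac{7}{3} = \frac{6767}{8} - \frac{7}{3} = \frac{20245}{24}$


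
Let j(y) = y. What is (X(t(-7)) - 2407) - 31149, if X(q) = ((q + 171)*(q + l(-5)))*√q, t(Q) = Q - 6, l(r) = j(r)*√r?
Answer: -33556 + 790*√65 - 2054*I*√13 ≈ -27187.0 - 7405.8*I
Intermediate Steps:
l(r) = r^(3/2) (l(r) = r*√r = r^(3/2))
t(Q) = -6 + Q
X(q) = √q*(171 + q)*(q - 5*I*√5) (X(q) = ((q + 171)*(q + (-5)^(3/2)))*√q = ((171 + q)*(q - 5*I*√5))*√q = √q*(171 + q)*(q - 5*I*√5))
(X(t(-7)) - 2407) - 31149 = (√(-6 - 7)*((-6 - 7)² + 171*(-6 - 7) - 855*I*√5 - 5*I*(-6 - 7)*√5) - 2407) - 31149 = (√(-13)*((-13)² + 171*(-13) - 855*I*√5 - 5*I*(-13)*√5) - 2407) - 31149 = ((I*√13)*(169 - 2223 - 855*I*√5 + 65*I*√5) - 2407) - 31149 = ((I*√13)*(-2054 - 790*I*√5) - 2407) - 31149 = (I*√13*(-2054 - 790*I*√5) - 2407) - 31149 = (-2407 + I*√13*(-2054 - 790*I*√5)) - 31149 = -33556 + I*√13*(-2054 - 790*I*√5)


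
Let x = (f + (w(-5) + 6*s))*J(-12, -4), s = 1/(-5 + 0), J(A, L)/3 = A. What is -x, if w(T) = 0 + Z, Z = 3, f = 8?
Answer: 1764/5 ≈ 352.80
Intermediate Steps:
J(A, L) = 3*A
s = -⅕ (s = 1/(-5) = -⅕ ≈ -0.20000)
w(T) = 3 (w(T) = 0 + 3 = 3)
x = -1764/5 (x = (8 + (3 + 6*(-⅕)))*(3*(-12)) = (8 + (3 - 6/5))*(-36) = (8 + 9/5)*(-36) = (49/5)*(-36) = -1764/5 ≈ -352.80)
-x = -1*(-1764/5) = 1764/5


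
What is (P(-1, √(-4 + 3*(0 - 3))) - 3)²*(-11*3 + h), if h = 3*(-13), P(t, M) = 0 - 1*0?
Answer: -648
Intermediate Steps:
P(t, M) = 0 (P(t, M) = 0 + 0 = 0)
h = -39
(P(-1, √(-4 + 3*(0 - 3))) - 3)²*(-11*3 + h) = (0 - 3)²*(-11*3 - 39) = (-3)²*(-33 - 39) = 9*(-72) = -648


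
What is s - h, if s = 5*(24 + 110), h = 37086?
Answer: -36416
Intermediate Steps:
s = 670 (s = 5*134 = 670)
s - h = 670 - 1*37086 = 670 - 37086 = -36416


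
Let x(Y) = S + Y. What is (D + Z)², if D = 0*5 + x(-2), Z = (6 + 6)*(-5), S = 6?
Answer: 3136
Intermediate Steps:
x(Y) = 6 + Y
Z = -60 (Z = 12*(-5) = -60)
D = 4 (D = 0*5 + (6 - 2) = 0 + 4 = 4)
(D + Z)² = (4 - 60)² = (-56)² = 3136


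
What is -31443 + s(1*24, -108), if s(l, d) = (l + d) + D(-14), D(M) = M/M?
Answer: -31526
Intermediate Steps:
D(M) = 1
s(l, d) = 1 + d + l (s(l, d) = (l + d) + 1 = (d + l) + 1 = 1 + d + l)
-31443 + s(1*24, -108) = -31443 + (1 - 108 + 1*24) = -31443 + (1 - 108 + 24) = -31443 - 83 = -31526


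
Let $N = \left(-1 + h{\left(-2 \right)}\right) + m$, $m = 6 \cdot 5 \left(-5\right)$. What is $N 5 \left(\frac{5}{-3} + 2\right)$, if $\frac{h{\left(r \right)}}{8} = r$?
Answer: $- \frac{835}{3} \approx -278.33$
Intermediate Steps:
$h{\left(r \right)} = 8 r$
$m = -150$ ($m = 30 \left(-5\right) = -150$)
$N = -167$ ($N = \left(-1 + 8 \left(-2\right)\right) - 150 = \left(-1 - 16\right) - 150 = -17 - 150 = -167$)
$N 5 \left(\frac{5}{-3} + 2\right) = - 167 \cdot 5 \left(\frac{5}{-3} + 2\right) = - 167 \cdot 5 \left(5 \left(- \frac{1}{3}\right) + 2\right) = - 167 \cdot 5 \left(- \frac{5}{3} + 2\right) = - 167 \cdot 5 \cdot \frac{1}{3} = \left(-167\right) \frac{5}{3} = - \frac{835}{3}$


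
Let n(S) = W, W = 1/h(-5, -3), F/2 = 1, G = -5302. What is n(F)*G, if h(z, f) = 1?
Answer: -5302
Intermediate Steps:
F = 2 (F = 2*1 = 2)
W = 1 (W = 1/1 = 1)
n(S) = 1
n(F)*G = 1*(-5302) = -5302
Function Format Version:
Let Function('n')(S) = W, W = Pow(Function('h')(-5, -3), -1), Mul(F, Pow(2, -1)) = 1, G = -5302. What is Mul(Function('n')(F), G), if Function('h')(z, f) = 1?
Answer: -5302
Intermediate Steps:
F = 2 (F = Mul(2, 1) = 2)
W = 1 (W = Pow(1, -1) = 1)
Function('n')(S) = 1
Mul(Function('n')(F), G) = Mul(1, -5302) = -5302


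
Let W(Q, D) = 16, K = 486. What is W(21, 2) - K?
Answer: -470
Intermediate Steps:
W(21, 2) - K = 16 - 1*486 = 16 - 486 = -470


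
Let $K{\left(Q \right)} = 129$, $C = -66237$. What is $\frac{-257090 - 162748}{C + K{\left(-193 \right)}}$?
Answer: $\frac{69973}{11018} \approx 6.3508$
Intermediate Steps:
$\frac{-257090 - 162748}{C + K{\left(-193 \right)}} = \frac{-257090 - 162748}{-66237 + 129} = - \frac{419838}{-66108} = \left(-419838\right) \left(- \frac{1}{66108}\right) = \frac{69973}{11018}$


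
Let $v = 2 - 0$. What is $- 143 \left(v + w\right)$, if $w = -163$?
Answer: $23023$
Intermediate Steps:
$v = 2$ ($v = 2 + 0 = 2$)
$- 143 \left(v + w\right) = - 143 \left(2 - 163\right) = \left(-143\right) \left(-161\right) = 23023$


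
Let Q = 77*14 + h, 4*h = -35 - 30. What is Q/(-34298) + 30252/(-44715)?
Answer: -131522333/185895160 ≈ -0.70751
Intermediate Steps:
h = -65/4 (h = (-35 - 30)/4 = (¼)*(-65) = -65/4 ≈ -16.250)
Q = 4247/4 (Q = 77*14 - 65/4 = 1078 - 65/4 = 4247/4 ≈ 1061.8)
Q/(-34298) + 30252/(-44715) = (4247/4)/(-34298) + 30252/(-44715) = (4247/4)*(-1/34298) + 30252*(-1/44715) = -4247/137192 - 10084/14905 = -131522333/185895160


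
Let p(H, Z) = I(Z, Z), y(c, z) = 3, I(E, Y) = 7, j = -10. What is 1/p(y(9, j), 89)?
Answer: ⅐ ≈ 0.14286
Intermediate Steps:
p(H, Z) = 7
1/p(y(9, j), 89) = 1/7 = ⅐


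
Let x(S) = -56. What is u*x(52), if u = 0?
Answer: 0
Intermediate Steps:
u*x(52) = 0*(-56) = 0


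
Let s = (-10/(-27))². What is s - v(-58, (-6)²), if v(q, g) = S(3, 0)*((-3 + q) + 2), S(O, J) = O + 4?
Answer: 301177/729 ≈ 413.14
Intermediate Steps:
S(O, J) = 4 + O
v(q, g) = -7 + 7*q (v(q, g) = (4 + 3)*((-3 + q) + 2) = 7*(-1 + q) = -7 + 7*q)
s = 100/729 (s = (-10*(-1/27))² = (10/27)² = 100/729 ≈ 0.13717)
s - v(-58, (-6)²) = 100/729 - (-7 + 7*(-58)) = 100/729 - (-7 - 406) = 100/729 - 1*(-413) = 100/729 + 413 = 301177/729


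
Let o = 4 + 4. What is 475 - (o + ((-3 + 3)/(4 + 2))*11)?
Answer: 467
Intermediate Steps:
o = 8
475 - (o + ((-3 + 3)/(4 + 2))*11) = 475 - (8 + ((-3 + 3)/(4 + 2))*11) = 475 - (8 + (0/6)*11) = 475 - (8 + (0*(⅙))*11) = 475 - (8 + 0*11) = 475 - (8 + 0) = 475 - 1*8 = 475 - 8 = 467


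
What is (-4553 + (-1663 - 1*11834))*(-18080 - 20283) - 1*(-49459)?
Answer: 692501609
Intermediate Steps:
(-4553 + (-1663 - 1*11834))*(-18080 - 20283) - 1*(-49459) = (-4553 + (-1663 - 11834))*(-38363) + 49459 = (-4553 - 13497)*(-38363) + 49459 = -18050*(-38363) + 49459 = 692452150 + 49459 = 692501609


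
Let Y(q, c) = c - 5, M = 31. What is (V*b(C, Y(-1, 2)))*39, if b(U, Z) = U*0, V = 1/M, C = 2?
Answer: 0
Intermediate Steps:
Y(q, c) = -5 + c
V = 1/31 ≈ 0.032258
b(U, Z) = 0
(V*b(C, Y(-1, 2)))*39 = ((1/31)*0)*39 = 0*39 = 0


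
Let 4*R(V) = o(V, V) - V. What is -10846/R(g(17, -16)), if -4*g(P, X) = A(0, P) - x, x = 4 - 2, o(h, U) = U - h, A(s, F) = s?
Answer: 86768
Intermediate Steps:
x = 2
g(P, X) = 1/2 (g(P, X) = -(0 - 1*2)/4 = -(0 - 2)/4 = -1/4*(-2) = 1/2)
R(V) = -V/4 (R(V) = ((V - V) - V)/4 = (0 - V)/4 = (-V)/4 = -V/4)
-10846/R(g(17, -16)) = -10846/((-1/4*1/2)) = -10846/(-1/8) = -10846*(-8) = 86768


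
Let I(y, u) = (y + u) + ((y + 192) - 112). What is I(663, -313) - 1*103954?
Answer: -102861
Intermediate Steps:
I(y, u) = 80 + u + 2*y (I(y, u) = (u + y) + ((192 + y) - 112) = (u + y) + (80 + y) = 80 + u + 2*y)
I(663, -313) - 1*103954 = (80 - 313 + 2*663) - 1*103954 = (80 - 313 + 1326) - 103954 = 1093 - 103954 = -102861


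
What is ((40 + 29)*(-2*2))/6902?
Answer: -138/3451 ≈ -0.039988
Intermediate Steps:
((40 + 29)*(-2*2))/6902 = (69*(-4))*(1/6902) = -276*1/6902 = -138/3451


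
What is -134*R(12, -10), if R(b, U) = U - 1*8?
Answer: 2412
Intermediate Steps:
R(b, U) = -8 + U (R(b, U) = U - 8 = -8 + U)
-134*R(12, -10) = -134*(-8 - 10) = -134*(-18) = 2412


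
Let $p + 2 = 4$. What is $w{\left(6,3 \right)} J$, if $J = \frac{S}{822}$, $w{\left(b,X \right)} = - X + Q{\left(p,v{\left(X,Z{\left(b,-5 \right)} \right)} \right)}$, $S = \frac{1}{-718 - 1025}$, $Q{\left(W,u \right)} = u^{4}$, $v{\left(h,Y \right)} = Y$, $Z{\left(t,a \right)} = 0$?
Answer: $\frac{1}{477582} \approx 2.0939 \cdot 10^{-6}$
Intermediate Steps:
$p = 2$ ($p = -2 + 4 = 2$)
$S = - \frac{1}{1743}$ ($S = \frac{1}{-1743} = - \frac{1}{1743} \approx -0.00057372$)
$w{\left(b,X \right)} = - X$ ($w{\left(b,X \right)} = - X + 0^{4} = - X + 0 = - X$)
$J = - \frac{1}{1432746}$ ($J = - \frac{1}{1743 \cdot 822} = \left(- \frac{1}{1743}\right) \frac{1}{822} = - \frac{1}{1432746} \approx -6.9796 \cdot 10^{-7}$)
$w{\left(6,3 \right)} J = \left(-1\right) 3 \left(- \frac{1}{1432746}\right) = \left(-3\right) \left(- \frac{1}{1432746}\right) = \frac{1}{477582}$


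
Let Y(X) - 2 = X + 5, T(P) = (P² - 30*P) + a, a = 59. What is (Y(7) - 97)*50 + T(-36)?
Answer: -1715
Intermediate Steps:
T(P) = 59 + P² - 30*P (T(P) = (P² - 30*P) + 59 = 59 + P² - 30*P)
Y(X) = 7 + X (Y(X) = 2 + (X + 5) = 2 + (5 + X) = 7 + X)
(Y(7) - 97)*50 + T(-36) = ((7 + 7) - 97)*50 + (59 + (-36)² - 30*(-36)) = (14 - 97)*50 + (59 + 1296 + 1080) = -83*50 + 2435 = -4150 + 2435 = -1715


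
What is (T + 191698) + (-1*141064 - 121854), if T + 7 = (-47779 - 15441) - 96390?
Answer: -230837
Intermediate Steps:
T = -159617 (T = -7 + ((-47779 - 15441) - 96390) = -7 + (-63220 - 96390) = -7 - 159610 = -159617)
(T + 191698) + (-1*141064 - 121854) = (-159617 + 191698) + (-1*141064 - 121854) = 32081 + (-141064 - 121854) = 32081 - 262918 = -230837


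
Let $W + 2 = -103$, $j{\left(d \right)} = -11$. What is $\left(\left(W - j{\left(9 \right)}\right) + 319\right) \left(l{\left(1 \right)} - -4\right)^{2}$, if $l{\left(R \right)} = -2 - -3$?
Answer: $5625$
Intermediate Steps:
$l{\left(R \right)} = 1$ ($l{\left(R \right)} = -2 + 3 = 1$)
$W = -105$ ($W = -2 - 103 = -105$)
$\left(\left(W - j{\left(9 \right)}\right) + 319\right) \left(l{\left(1 \right)} - -4\right)^{2} = \left(\left(-105 - -11\right) + 319\right) \left(1 - -4\right)^{2} = \left(\left(-105 + 11\right) + 319\right) \left(1 + 4\right)^{2} = \left(-94 + 319\right) 5^{2} = 225 \cdot 25 = 5625$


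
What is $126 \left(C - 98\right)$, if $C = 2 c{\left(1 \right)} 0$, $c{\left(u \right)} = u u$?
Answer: $-12348$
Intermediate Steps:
$c{\left(u \right)} = u^{2}$
$C = 0$ ($C = 2 \cdot 1^{2} \cdot 0 = 2 \cdot 1 \cdot 0 = 2 \cdot 0 = 0$)
$126 \left(C - 98\right) = 126 \left(0 - 98\right) = 126 \left(-98\right) = -12348$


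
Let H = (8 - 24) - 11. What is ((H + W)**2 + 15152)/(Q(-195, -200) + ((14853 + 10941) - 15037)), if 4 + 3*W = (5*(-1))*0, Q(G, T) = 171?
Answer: 143593/98352 ≈ 1.4600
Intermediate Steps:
W = -4/3 (W = -4/3 + ((5*(-1))*0)/3 = -4/3 + (-5*0)/3 = -4/3 + (1/3)*0 = -4/3 + 0 = -4/3 ≈ -1.3333)
H = -27 (H = -16 - 11 = -27)
((H + W)**2 + 15152)/(Q(-195, -200) + ((14853 + 10941) - 15037)) = ((-27 - 4/3)**2 + 15152)/(171 + ((14853 + 10941) - 15037)) = ((-85/3)**2 + 15152)/(171 + (25794 - 15037)) = (7225/9 + 15152)/(171 + 10757) = (143593/9)/10928 = (143593/9)*(1/10928) = 143593/98352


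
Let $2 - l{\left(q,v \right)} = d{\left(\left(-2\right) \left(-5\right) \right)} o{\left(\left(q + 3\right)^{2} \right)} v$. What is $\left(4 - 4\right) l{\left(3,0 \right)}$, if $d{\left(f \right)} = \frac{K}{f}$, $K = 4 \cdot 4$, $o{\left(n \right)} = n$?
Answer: $0$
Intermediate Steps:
$K = 16$
$d{\left(f \right)} = \frac{16}{f}$
$l{\left(q,v \right)} = 2 - \frac{8 v \left(3 + q\right)^{2}}{5}$ ($l{\left(q,v \right)} = 2 - \frac{16}{\left(-2\right) \left(-5\right)} \left(q + 3\right)^{2} v = 2 - \frac{16}{10} \left(3 + q\right)^{2} v = 2 - 16 \cdot \frac{1}{10} \left(3 + q\right)^{2} v = 2 - \frac{8 \left(3 + q\right)^{2}}{5} v = 2 - \frac{8 v \left(3 + q\right)^{2}}{5}$)
$\left(4 - 4\right) l{\left(3,0 \right)} = \left(4 - 4\right) \left(2 - 0 \left(3 + 3\right)^{2}\right) = 0 \left(2 - 0 \cdot 6^{2}\right) = 0 \left(2 - 0 \cdot 36\right) = 0 \left(2 + 0\right) = 0 \cdot 2 = 0$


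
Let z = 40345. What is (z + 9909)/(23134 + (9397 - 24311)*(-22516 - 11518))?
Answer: 25127/253803105 ≈ 9.9002e-5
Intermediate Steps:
(z + 9909)/(23134 + (9397 - 24311)*(-22516 - 11518)) = (40345 + 9909)/(23134 + (9397 - 24311)*(-22516 - 11518)) = 50254/(23134 - 14914*(-34034)) = 50254/(23134 + 507583076) = 50254/507606210 = 50254*(1/507606210) = 25127/253803105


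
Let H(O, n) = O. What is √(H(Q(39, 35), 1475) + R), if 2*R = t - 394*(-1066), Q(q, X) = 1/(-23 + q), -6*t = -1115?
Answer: √30253677/12 ≈ 458.36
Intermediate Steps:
t = 1115/6 (t = -⅙*(-1115) = 1115/6 ≈ 185.83)
R = 2521139/12 (R = (1115/6 - 394*(-1066))/2 = (1115/6 + 420004)/2 = (½)*(2521139/6) = 2521139/12 ≈ 2.1010e+5)
√(H(Q(39, 35), 1475) + R) = √(1/(-23 + 39) + 2521139/12) = √(1/16 + 2521139/12) = √(10084559/48) = √30253677/12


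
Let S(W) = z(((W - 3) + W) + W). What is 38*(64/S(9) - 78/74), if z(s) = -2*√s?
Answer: -1482/37 - 304*√6/3 ≈ -288.27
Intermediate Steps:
S(W) = -2*√(-3 + 3*W) (S(W) = -2*√(((W - 3) + W) + W) = -2*√(((-3 + W) + W) + W) = -2*√((-3 + 2*W) + W) = -2*√(-3 + 3*W))
38*(64/S(9) - 78/74) = 38*(64/((-2*√(-3 + 3*9))) - 78/74) = 38*(64/((-2*√(-3 + 27))) - 78*1/74) = 38*(64/((-4*√6)) - 39/37) = 38*(64*(-√6/24) - 39/37) = 38*(-8*√6/3 - 39/37) = 38*(-39/37 - 8*√6/3) = -1482/37 - 304*√6/3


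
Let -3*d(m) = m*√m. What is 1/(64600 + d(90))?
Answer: 323/20865395 + 9*√10/417307900 ≈ 1.5548e-5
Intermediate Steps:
d(m) = -m^(3/2)/3 (d(m) = -m*√m/3 = -m^(3/2)/3)
1/(64600 + d(90)) = 1/(64600 - 90*√10)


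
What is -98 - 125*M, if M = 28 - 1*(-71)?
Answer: -12473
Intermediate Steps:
M = 99 (M = 28 + 71 = 99)
-98 - 125*M = -98 - 125*99 = -98 - 12375 = -12473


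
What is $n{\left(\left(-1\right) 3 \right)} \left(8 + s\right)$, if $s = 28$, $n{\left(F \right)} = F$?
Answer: $-108$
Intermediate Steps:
$n{\left(\left(-1\right) 3 \right)} \left(8 + s\right) = \left(-1\right) 3 \left(8 + 28\right) = \left(-3\right) 36 = -108$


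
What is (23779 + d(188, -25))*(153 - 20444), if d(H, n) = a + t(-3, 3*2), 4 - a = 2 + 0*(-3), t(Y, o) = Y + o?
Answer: -482601144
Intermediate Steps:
a = 2 (a = 4 - (2 + 0*(-3)) = 4 - (2 + 0) = 4 - 1*2 = 4 - 2 = 2)
d(H, n) = 5 (d(H, n) = 2 + (-3 + 3*2) = 2 + (-3 + 6) = 2 + 3 = 5)
(23779 + d(188, -25))*(153 - 20444) = (23779 + 5)*(153 - 20444) = 23784*(-20291) = -482601144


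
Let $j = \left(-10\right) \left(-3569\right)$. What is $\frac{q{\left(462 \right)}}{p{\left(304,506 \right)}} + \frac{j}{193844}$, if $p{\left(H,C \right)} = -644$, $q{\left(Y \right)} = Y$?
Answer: $- \frac{601}{1127} \approx -0.53327$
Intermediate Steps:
$j = 35690$
$\frac{q{\left(462 \right)}}{p{\left(304,506 \right)}} + \frac{j}{193844} = \frac{462}{-644} + \frac{35690}{193844} = 462 \left(- \frac{1}{644}\right) + 35690 \cdot \frac{1}{193844} = - \frac{33}{46} + \frac{415}{2254} = - \frac{601}{1127}$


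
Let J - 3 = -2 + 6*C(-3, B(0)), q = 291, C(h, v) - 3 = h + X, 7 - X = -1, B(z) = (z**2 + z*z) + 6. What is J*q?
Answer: 14259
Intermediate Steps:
B(z) = 6 + 2*z**2 (B(z) = (z**2 + z**2) + 6 = 2*z**2 + 6 = 6 + 2*z**2)
X = 8 (X = 7 - 1*(-1) = 7 + 1 = 8)
C(h, v) = 11 + h (C(h, v) = 3 + (h + 8) = 3 + (8 + h) = 11 + h)
J = 49 (J = 3 + (-2 + 6*(11 - 3)) = 3 + (-2 + 6*8) = 3 + (-2 + 48) = 3 + 46 = 49)
J*q = 49*291 = 14259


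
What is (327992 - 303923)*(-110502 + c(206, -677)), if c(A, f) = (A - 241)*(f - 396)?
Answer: -1755761343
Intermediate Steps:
c(A, f) = (-396 + f)*(-241 + A) (c(A, f) = (-241 + A)*(-396 + f) = (-396 + f)*(-241 + A))
(327992 - 303923)*(-110502 + c(206, -677)) = (327992 - 303923)*(-110502 + (95436 - 396*206 - 241*(-677) + 206*(-677))) = 24069*(-110502 + (95436 - 81576 + 163157 - 139462)) = 24069*(-110502 + 37555) = 24069*(-72947) = -1755761343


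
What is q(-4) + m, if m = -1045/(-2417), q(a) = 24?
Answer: 59053/2417 ≈ 24.432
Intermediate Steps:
m = 1045/2417 (m = -1045*(-1/2417) = 1045/2417 ≈ 0.43235)
q(-4) + m = 24 + 1045/2417 = 59053/2417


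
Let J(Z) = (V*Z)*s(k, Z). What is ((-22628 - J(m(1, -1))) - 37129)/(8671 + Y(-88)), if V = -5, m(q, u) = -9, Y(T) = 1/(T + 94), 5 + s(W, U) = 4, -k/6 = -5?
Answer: -358272/52027 ≈ -6.8863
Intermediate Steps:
k = 30 (k = -6*(-5) = 30)
s(W, U) = -1 (s(W, U) = -5 + 4 = -1)
Y(T) = 1/(94 + T)
J(Z) = 5*Z (J(Z) = -5*Z*(-1) = 5*Z)
((-22628 - J(m(1, -1))) - 37129)/(8671 + Y(-88)) = ((-22628 - 5*(-9)) - 37129)/(8671 + 1/(94 - 88)) = ((-22628 - 1*(-45)) - 37129)/(8671 + 1/6) = ((-22628 + 45) - 37129)/(8671 + ⅙) = (-22583 - 37129)/(52027/6) = -59712*6/52027 = -358272/52027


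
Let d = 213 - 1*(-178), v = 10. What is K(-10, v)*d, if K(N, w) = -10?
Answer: -3910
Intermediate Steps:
d = 391 (d = 213 + 178 = 391)
K(-10, v)*d = -10*391 = -3910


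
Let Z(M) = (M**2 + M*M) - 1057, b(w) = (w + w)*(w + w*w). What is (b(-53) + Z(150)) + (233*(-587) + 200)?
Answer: -384764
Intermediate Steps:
b(w) = 2*w*(w + w**2) (b(w) = (2*w)*(w + w**2) = 2*w*(w + w**2))
Z(M) = -1057 + 2*M**2 (Z(M) = (M**2 + M**2) - 1057 = 2*M**2 - 1057 = -1057 + 2*M**2)
(b(-53) + Z(150)) + (233*(-587) + 200) = (2*(-53)**2*(1 - 53) + (-1057 + 2*150**2)) + (233*(-587) + 200) = (2*2809*(-52) + (-1057 + 2*22500)) + (-136771 + 200) = (-292136 + (-1057 + 45000)) - 136571 = (-292136 + 43943) - 136571 = -248193 - 136571 = -384764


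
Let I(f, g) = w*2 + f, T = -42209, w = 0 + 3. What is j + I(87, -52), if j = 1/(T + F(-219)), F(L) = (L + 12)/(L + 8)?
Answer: 828247745/8905892 ≈ 93.000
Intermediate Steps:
w = 3
F(L) = (12 + L)/(8 + L)
I(f, g) = 6 + f (I(f, g) = 3*2 + f = 6 + f)
j = -211/8905892 (j = 1/(-42209 + (12 - 219)/(8 - 219)) = 1/(-42209 - 207/(-211)) = 1/(-42209 - 1/211*(-207)) = 1/(-42209 + 207/211) = 1/(-8905892/211) = -211/8905892 ≈ -2.3692e-5)
j + I(87, -52) = -211/8905892 + (6 + 87) = -211/8905892 + 93 = 828247745/8905892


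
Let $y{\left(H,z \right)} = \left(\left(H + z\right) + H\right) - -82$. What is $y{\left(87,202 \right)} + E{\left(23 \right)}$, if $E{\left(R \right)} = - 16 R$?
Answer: $90$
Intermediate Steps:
$y{\left(H,z \right)} = 82 + z + 2 H$ ($y{\left(H,z \right)} = \left(z + 2 H\right) + 82 = 82 + z + 2 H$)
$y{\left(87,202 \right)} + E{\left(23 \right)} = \left(82 + 202 + 2 \cdot 87\right) - 368 = \left(82 + 202 + 174\right) - 368 = 458 - 368 = 90$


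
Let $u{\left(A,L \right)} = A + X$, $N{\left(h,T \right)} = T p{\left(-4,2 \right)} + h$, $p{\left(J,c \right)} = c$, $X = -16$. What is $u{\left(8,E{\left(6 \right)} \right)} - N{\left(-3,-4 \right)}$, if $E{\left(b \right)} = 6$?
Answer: $3$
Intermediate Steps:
$N{\left(h,T \right)} = h + 2 T$ ($N{\left(h,T \right)} = T 2 + h = 2 T + h = h + 2 T$)
$u{\left(A,L \right)} = -16 + A$ ($u{\left(A,L \right)} = A - 16 = -16 + A$)
$u{\left(8,E{\left(6 \right)} \right)} - N{\left(-3,-4 \right)} = \left(-16 + 8\right) - \left(-3 + 2 \left(-4\right)\right) = -8 - \left(-3 - 8\right) = -8 - -11 = -8 + 11 = 3$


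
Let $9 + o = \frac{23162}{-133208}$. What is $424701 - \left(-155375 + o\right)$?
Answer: $\frac{38635992921}{66604} \approx 5.8009 \cdot 10^{5}$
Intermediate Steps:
$o = - \frac{611017}{66604}$ ($o = -9 + \frac{23162}{-133208} = -9 + 23162 \left(- \frac{1}{133208}\right) = -9 - \frac{11581}{66604} = - \frac{611017}{66604} \approx -9.1739$)
$424701 - \left(-155375 + o\right) = 424701 - \left(-155375 - \frac{611017}{66604}\right) = 424701 - - \frac{10349207517}{66604} = 424701 + \frac{10349207517}{66604} = \frac{38635992921}{66604}$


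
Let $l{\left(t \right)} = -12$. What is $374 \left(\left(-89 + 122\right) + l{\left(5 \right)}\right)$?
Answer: $7854$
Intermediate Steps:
$374 \left(\left(-89 + 122\right) + l{\left(5 \right)}\right) = 374 \left(\left(-89 + 122\right) - 12\right) = 374 \left(33 - 12\right) = 374 \cdot 21 = 7854$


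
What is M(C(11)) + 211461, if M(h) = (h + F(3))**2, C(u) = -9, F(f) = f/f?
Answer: 211525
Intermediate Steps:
F(f) = 1
M(h) = (1 + h)**2 (M(h) = (h + 1)**2 = (1 + h)**2)
M(C(11)) + 211461 = (1 - 9)**2 + 211461 = (-8)**2 + 211461 = 64 + 211461 = 211525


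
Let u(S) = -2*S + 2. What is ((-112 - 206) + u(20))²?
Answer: 126736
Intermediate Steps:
u(S) = 2 - 2*S
((-112 - 206) + u(20))² = ((-112 - 206) + (2 - 2*20))² = (-318 + (2 - 40))² = (-318 - 38)² = (-356)² = 126736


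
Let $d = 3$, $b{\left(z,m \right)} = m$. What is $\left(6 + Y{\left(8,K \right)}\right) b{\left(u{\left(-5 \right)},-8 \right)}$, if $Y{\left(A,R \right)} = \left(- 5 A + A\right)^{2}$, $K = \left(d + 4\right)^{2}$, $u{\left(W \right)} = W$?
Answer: $-8240$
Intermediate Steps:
$K = 49$ ($K = \left(3 + 4\right)^{2} = 7^{2} = 49$)
$Y{\left(A,R \right)} = 16 A^{2}$ ($Y{\left(A,R \right)} = \left(- 4 A\right)^{2} = 16 A^{2}$)
$\left(6 + Y{\left(8,K \right)}\right) b{\left(u{\left(-5 \right)},-8 \right)} = \left(6 + 16 \cdot 8^{2}\right) \left(-8\right) = \left(6 + 16 \cdot 64\right) \left(-8\right) = \left(6 + 1024\right) \left(-8\right) = 1030 \left(-8\right) = -8240$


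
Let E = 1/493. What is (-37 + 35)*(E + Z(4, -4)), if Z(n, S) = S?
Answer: 3942/493 ≈ 7.9959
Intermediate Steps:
E = 1/493 ≈ 0.0020284
(-37 + 35)*(E + Z(4, -4)) = (-37 + 35)*(1/493 - 4) = -2*(-1971/493) = 3942/493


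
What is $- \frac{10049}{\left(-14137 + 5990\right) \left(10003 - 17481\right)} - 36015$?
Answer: $- \frac{2194151435039}{60923266} \approx -36015.0$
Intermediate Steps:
$- \frac{10049}{\left(-14137 + 5990\right) \left(10003 - 17481\right)} - 36015 = - \frac{10049}{\left(-8147\right) \left(-7478\right)} - 36015 = - \frac{10049}{60923266} - 36015 = - \frac{2194151435039}{60923266}$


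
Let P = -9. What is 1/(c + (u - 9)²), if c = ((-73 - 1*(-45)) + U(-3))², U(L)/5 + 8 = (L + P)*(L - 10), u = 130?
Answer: 1/521585 ≈ 1.9172e-6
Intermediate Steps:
U(L) = -40 + 5*(-10 + L)*(-9 + L) (U(L) = -40 + 5*((L - 9)*(L - 10)) = -40 + 5*((-9 + L)*(-10 + L)) = -40 + 5*((-10 + L)*(-9 + L)) = -40 + 5*(-10 + L)*(-9 + L))
c = 506944 (c = ((-73 - 1*(-45)) + (410 - 95*(-3) + 5*(-3)²))² = ((-73 + 45) + (410 + 285 + 5*9))² = (-28 + (410 + 285 + 45))² = (-28 + 740)² = 712² = 506944)
1/(c + (u - 9)²) = 1/(506944 + (130 - 9)²) = 1/(506944 + 121²) = 1/(506944 + 14641) = 1/521585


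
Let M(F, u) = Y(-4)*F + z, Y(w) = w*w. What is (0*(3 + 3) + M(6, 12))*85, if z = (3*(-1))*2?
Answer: 7650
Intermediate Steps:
Y(w) = w²
z = -6 (z = -3*2 = -6)
M(F, u) = -6 + 16*F (M(F, u) = (-4)²*F - 6 = 16*F - 6 = -6 + 16*F)
(0*(3 + 3) + M(6, 12))*85 = (0*(3 + 3) + (-6 + 16*6))*85 = (0*6 + (-6 + 96))*85 = (0 + 90)*85 = 90*85 = 7650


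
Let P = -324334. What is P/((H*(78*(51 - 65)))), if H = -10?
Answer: -162167/5460 ≈ -29.701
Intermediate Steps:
P/((H*(78*(51 - 65)))) = -324334*(-1/(780*(51 - 65))) = -324334/((-780*(-14))) = -324334/((-10*(-1092))) = -324334/10920 = -324334*1/10920 = -162167/5460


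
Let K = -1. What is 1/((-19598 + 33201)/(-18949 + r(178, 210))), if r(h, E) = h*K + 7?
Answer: -19120/13603 ≈ -1.4056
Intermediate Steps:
r(h, E) = 7 - h (r(h, E) = h*(-1) + 7 = -h + 7 = 7 - h)
1/((-19598 + 33201)/(-18949 + r(178, 210))) = 1/((-19598 + 33201)/(-18949 + (7 - 1*178))) = 1/(13603/(-18949 + (7 - 178))) = 1/(13603/(-18949 - 171)) = 1/(13603/(-19120)) = 1/(13603*(-1/19120)) = 1/(-13603/19120) = -19120/13603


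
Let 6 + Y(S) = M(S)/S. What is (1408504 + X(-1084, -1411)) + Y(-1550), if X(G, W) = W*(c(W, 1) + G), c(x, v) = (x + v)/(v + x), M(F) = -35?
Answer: 910349417/310 ≈ 2.9366e+6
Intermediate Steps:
c(x, v) = 1 (c(x, v) = (v + x)/(v + x) = 1)
X(G, W) = W*(1 + G)
Y(S) = -6 - 35/S
(1408504 + X(-1084, -1411)) + Y(-1550) = (1408504 - 1411*(1 - 1084)) + (-6 - 35/(-1550)) = (1408504 - 1411*(-1083)) + (-6 - 35*(-1/1550)) = (1408504 + 1528113) + (-6 + 7/310) = 2936617 - 1853/310 = 910349417/310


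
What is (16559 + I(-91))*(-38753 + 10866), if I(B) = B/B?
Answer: -461808720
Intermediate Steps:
I(B) = 1
(16559 + I(-91))*(-38753 + 10866) = (16559 + 1)*(-38753 + 10866) = 16560*(-27887) = -461808720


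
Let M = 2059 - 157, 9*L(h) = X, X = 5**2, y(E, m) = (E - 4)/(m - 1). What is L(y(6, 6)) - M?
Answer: -17093/9 ≈ -1899.2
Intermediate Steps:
y(E, m) = (-4 + E)/(-1 + m)
X = 25
L(h) = 25/9 (L(h) = (1/9)*25 = 25/9)
M = 1902
L(y(6, 6)) - M = 25/9 - 1*1902 = 25/9 - 1902 = -17093/9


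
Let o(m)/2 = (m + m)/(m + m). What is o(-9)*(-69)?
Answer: -138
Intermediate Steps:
o(m) = 2 (o(m) = 2*((m + m)/(m + m)) = 2*((2*m)/((2*m))) = 2*((2*m)*(1/(2*m))) = 2*1 = 2)
o(-9)*(-69) = 2*(-69) = -138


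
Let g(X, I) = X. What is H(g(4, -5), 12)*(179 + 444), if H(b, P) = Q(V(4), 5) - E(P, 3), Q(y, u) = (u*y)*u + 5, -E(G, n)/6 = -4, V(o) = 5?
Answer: 66038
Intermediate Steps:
E(G, n) = 24 (E(G, n) = -6*(-4) = 24)
Q(y, u) = 5 + y*u² (Q(y, u) = y*u² + 5 = 5 + y*u²)
H(b, P) = 106 (H(b, P) = (5 + 5*5²) - 1*24 = (5 + 5*25) - 24 = (5 + 125) - 24 = 130 - 24 = 106)
H(g(4, -5), 12)*(179 + 444) = 106*(179 + 444) = 106*623 = 66038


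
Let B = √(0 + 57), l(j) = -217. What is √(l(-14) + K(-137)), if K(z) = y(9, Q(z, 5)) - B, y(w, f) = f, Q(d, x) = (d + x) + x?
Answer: √(-344 - √57) ≈ 18.75*I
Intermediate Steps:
Q(d, x) = d + 2*x
B = √57 ≈ 7.5498
K(z) = 10 + z - √57 (K(z) = (z + 2*5) - √57 = (z + 10) - √57 = (10 + z) - √57 = 10 + z - √57)
√(l(-14) + K(-137)) = √(-217 + (10 - 137 - √57)) = √(-217 + (-127 - √57)) = √(-344 - √57)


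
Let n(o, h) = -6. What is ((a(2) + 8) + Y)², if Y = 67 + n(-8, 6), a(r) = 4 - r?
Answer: 5041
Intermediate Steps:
Y = 61 (Y = 67 - 6 = 61)
((a(2) + 8) + Y)² = (((4 - 1*2) + 8) + 61)² = (((4 - 2) + 8) + 61)² = ((2 + 8) + 61)² = (10 + 61)² = 71² = 5041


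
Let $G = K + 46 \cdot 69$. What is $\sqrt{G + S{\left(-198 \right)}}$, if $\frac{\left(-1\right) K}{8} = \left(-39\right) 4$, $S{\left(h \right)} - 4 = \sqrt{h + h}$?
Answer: $\sqrt{4426 + 6 i \sqrt{11}} \approx 66.528 + 0.1496 i$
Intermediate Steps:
$S{\left(h \right)} = 4 + \sqrt{2} \sqrt{h}$ ($S{\left(h \right)} = 4 + \sqrt{h + h} = 4 + \sqrt{2 h} = 4 + \sqrt{2} \sqrt{h}$)
$K = 1248$ ($K = - 8 \left(\left(-39\right) 4\right) = \left(-8\right) \left(-156\right) = 1248$)
$G = 4422$ ($G = 1248 + 46 \cdot 69 = 1248 + 3174 = 4422$)
$\sqrt{G + S{\left(-198 \right)}} = \sqrt{4422 + \left(4 + \sqrt{2} \sqrt{-198}\right)} = \sqrt{4422 + \left(4 + \sqrt{2} \cdot 3 i \sqrt{22}\right)} = \sqrt{4422 + \left(4 + 6 i \sqrt{11}\right)} = \sqrt{4426 + 6 i \sqrt{11}}$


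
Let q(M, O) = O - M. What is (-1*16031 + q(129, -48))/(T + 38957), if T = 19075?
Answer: -1013/3627 ≈ -0.27929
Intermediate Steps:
(-1*16031 + q(129, -48))/(T + 38957) = (-1*16031 + (-48 - 1*129))/(19075 + 38957) = (-16031 + (-48 - 129))/58032 = (-16031 - 177)*(1/58032) = -16208*1/58032 = -1013/3627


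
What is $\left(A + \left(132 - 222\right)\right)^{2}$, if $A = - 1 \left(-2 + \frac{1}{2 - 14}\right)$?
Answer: $\frac{1113025}{144} \approx 7729.3$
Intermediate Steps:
$A = \frac{25}{12}$ ($A = - 1 \left(-2 + \frac{1}{-12}\right) = - 1 \left(-2 - \frac{1}{12}\right) = - \frac{1 \left(-25\right)}{12} = \left(-1\right) \left(- \frac{25}{12}\right) = \frac{25}{12} \approx 2.0833$)
$\left(A + \left(132 - 222\right)\right)^{2} = \left(\frac{25}{12} + \left(132 - 222\right)\right)^{2} = \left(\frac{25}{12} - 90\right)^{2} = \left(- \frac{1055}{12}\right)^{2} = \frac{1113025}{144}$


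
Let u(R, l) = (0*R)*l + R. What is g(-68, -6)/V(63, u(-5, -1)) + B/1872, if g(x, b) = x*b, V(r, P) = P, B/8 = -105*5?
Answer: -32699/390 ≈ -83.844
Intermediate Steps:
B = -4200 (B = 8*(-105*5) = 8*(-525) = -4200)
u(R, l) = R (u(R, l) = 0*l + R = 0 + R = R)
g(x, b) = b*x
g(-68, -6)/V(63, u(-5, -1)) + B/1872 = -6*(-68)/(-5) - 4200/1872 = 408*(-⅕) - 4200*1/1872 = -408/5 - 175/78 = -32699/390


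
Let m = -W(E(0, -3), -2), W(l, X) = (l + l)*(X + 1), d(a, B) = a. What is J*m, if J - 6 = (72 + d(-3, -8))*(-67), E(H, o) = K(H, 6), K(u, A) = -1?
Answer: 9234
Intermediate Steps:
E(H, o) = -1
W(l, X) = 2*l*(1 + X) (W(l, X) = (2*l)*(1 + X) = 2*l*(1 + X))
m = -2 (m = -2*(-1)*(1 - 2) = -2*(-1)*(-1) = -1*2 = -2)
J = -4617 (J = 6 + (72 - 3)*(-67) = 6 + 69*(-67) = 6 - 4623 = -4617)
J*m = -4617*(-2) = 9234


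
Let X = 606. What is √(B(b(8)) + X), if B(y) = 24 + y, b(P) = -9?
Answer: 3*√69 ≈ 24.920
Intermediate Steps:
√(B(b(8)) + X) = √((24 - 9) + 606) = √(15 + 606) = √621 = 3*√69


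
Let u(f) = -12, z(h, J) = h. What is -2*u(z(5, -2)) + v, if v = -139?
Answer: -115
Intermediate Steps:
-2*u(z(5, -2)) + v = -2*(-12) - 139 = 24 - 139 = -115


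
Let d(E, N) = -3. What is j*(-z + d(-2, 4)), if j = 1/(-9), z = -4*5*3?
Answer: -19/3 ≈ -6.3333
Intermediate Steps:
z = -60 (z = -20*3 = -60)
j = -⅑ ≈ -0.11111
j*(-z + d(-2, 4)) = -(-1*(-60) - 3)/9 = -(60 - 3)/9 = -⅑*57 = -19/3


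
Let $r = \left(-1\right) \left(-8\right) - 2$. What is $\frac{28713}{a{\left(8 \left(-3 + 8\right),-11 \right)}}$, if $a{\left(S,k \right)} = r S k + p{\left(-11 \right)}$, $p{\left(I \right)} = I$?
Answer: $- \frac{28713}{2651} \approx -10.831$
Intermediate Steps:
$r = 6$ ($r = 8 - 2 = 6$)
$a{\left(S,k \right)} = -11 + 6 S k$ ($a{\left(S,k \right)} = 6 S k - 11 = -11 + 6 S k$)
$\frac{28713}{a{\left(8 \left(-3 + 8\right),-11 \right)}} = \frac{28713}{-11 + 6 \cdot 8 \left(-3 + 8\right) \left(-11\right)} = \frac{28713}{-11 + 6 \cdot 8 \cdot 5 \left(-11\right)} = \frac{28713}{-11 + 6 \cdot 40 \left(-11\right)} = \frac{28713}{-11 - 2640} = \frac{28713}{-2651} = 28713 \left(- \frac{1}{2651}\right) = - \frac{28713}{2651}$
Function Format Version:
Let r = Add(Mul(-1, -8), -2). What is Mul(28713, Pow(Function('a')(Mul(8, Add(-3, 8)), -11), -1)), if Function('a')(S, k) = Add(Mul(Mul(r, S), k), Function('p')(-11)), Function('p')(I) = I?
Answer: Rational(-28713, 2651) ≈ -10.831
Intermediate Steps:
r = 6 (r = Add(8, -2) = 6)
Function('a')(S, k) = Add(-11, Mul(6, S, k)) (Function('a')(S, k) = Add(Mul(Mul(6, S), k), -11) = Add(Mul(6, S, k), -11) = Add(-11, Mul(6, S, k)))
Mul(28713, Pow(Function('a')(Mul(8, Add(-3, 8)), -11), -1)) = Mul(28713, Pow(Add(-11, Mul(6, Mul(8, Add(-3, 8)), -11)), -1)) = Mul(28713, Pow(Add(-11, Mul(6, Mul(8, 5), -11)), -1)) = Mul(28713, Pow(Add(-11, Mul(6, 40, -11)), -1)) = Mul(28713, Pow(Add(-11, -2640), -1)) = Mul(28713, Pow(-2651, -1)) = Mul(28713, Rational(-1, 2651)) = Rational(-28713, 2651)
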